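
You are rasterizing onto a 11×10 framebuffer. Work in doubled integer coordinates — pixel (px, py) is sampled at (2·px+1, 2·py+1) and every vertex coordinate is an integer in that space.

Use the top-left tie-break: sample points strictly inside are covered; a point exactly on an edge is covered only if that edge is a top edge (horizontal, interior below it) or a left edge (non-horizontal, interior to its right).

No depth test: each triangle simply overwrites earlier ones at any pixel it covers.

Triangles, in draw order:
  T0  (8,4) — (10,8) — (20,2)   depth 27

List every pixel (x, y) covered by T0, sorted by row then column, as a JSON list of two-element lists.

T0:
  2·area = 52  (B↔C swapped to make it positive)
  edge (8, 4)→(20, 2): d=(12,-2) top-left  bias=+0
  edge (20, 2)→(10, 8): d=(-10,6) right/bottom  bias=-1
  edge (10, 8)→(8, 4): d=(-2,-4) top-left  bias=+0
    (7,1)@(15, 3): e=[2,20,30] → #
    (8,1)@(17, 3): e=[6,8,38] → #
    (9,1)@(19, 3): e=[10,-4,46] → ·
    (4,2)@(9, 5): e=[14,36,2] → #
    (5,2)@(11, 5): e=[18,24,10] → #
    (6,2)@(13, 5): e=[22,12,18] → #
    (7,2)@(15, 5): e=[26,0,26] → ·  [on edge]
    (8,2)@(17, 5): e=[30,-12,34] → ·
    (4,3)@(9, 7): e=[38,16,-2] → ·
    (5,3)@(11, 7): e=[42,4,6] → #
    (6,3)@(13, 7): e=[46,-8,14] → ·
    (5,4)@(11, 9): e=[66,-16,2] → ·
    (2,5)@(5, 11): e=[78,0,-26] → ·  [on edge]
  covered (6 px):
    · · · · · · · · · · ·
    · · · · · · · # # · ·
    · · · · # # # · · · ·
    · · · · · # · · · · ·
    · · · · · · · · · · ·
    · · · · · · · · · · ·
    · · · · · · · · · · ·
    · · · · · · · · · · ·
    · · · · · · · · · · ·
    · · · · · · · · · · ·

Final: [[7,1],[8,1],[4,2],[5,2],[6,2],[5,3]]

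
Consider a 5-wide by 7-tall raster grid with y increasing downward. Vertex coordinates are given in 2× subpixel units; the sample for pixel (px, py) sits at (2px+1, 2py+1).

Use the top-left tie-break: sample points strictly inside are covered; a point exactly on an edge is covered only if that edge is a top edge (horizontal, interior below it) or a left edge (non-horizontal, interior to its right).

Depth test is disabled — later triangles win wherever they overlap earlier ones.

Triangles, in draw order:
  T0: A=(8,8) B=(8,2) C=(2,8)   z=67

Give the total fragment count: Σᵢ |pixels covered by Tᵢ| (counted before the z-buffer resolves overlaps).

T0:
  2·area = 36  (B↔C swapped to make it positive)
  edge (8, 8)→(2, 8): d=(-6,0) right/bottom  bias=-1
  edge (2, 8)→(8, 2): d=(6,-6) top-left  bias=+0
  edge (8, 2)→(8, 8): d=(0,6) right/bottom  bias=-1
    (4,0)@(9, 1): e=[42,0,-6] → ·  [on edge]
    (3,1)@(7, 3): e=[30,0,6] → #  [on edge]
    (4,1)@(9, 3): e=[30,12,-6] → ·
    (2,2)@(5, 5): e=[18,0,18] → #  [on edge]
    (4,2)@(9, 5): e=[18,24,-6] → ·
    (1,3)@(3, 7): e=[6,0,30] → #  [on edge]
    (4,3)@(9, 7): e=[6,36,-6] → ·
    (0,4)@(1, 9): e=[-6,0,42] → ·  [on edge]
    (1,4)@(3, 9): e=[-6,12,30] → ·
    (2,4)@(5, 9): e=[-6,24,18] → ·
    (3,4)@(7, 9): e=[-6,36,6] → ·
  covered (6 px):
    · · · · ·
    · · · # ·
    · · # # ·
    · # # # ·
    · · · · ·
    · · · · ·
    · · · · ·

Result: 6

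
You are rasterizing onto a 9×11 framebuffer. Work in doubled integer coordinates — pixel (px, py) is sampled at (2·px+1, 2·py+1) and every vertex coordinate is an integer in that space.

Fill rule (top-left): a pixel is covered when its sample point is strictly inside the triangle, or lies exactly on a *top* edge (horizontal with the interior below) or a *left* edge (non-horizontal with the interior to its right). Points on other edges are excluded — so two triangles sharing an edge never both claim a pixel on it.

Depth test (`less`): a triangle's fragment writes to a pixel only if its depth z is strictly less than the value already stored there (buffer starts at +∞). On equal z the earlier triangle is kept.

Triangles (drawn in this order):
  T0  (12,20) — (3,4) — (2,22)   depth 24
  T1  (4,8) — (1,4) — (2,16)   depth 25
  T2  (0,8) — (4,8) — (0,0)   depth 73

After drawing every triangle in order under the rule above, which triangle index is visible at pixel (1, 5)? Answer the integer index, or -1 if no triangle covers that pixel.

T0:
  2·area = 178  (B↔C swapped to make it positive)
  edge (12, 20)→(2, 22): d=(-10,2) right/bottom  bias=-1
  edge (2, 22)→(3, 4): d=(1,-18) top-left  bias=+0
  edge (3, 4)→(12, 20): d=(9,16) right/bottom  bias=-1
    (1,2)@(3, 5): e=[168,1,9] → █
    (2,2)@(5, 5): e=[164,37,-23] → ·
    (1,3)@(3, 7): e=[148,3,27] → █
    (2,3)@(5, 7): e=[144,39,-5] → ·
    (1,4)@(3, 9): e=[128,5,45] → █
    (2,4)@(5, 9): e=[124,41,13] → █
    (3,4)@(7, 9): e=[120,77,-19] → ·
    (1,5)@(3, 11): e=[108,7,63] → █
    (3,5)@(7, 11): e=[100,79,-1] → ·
    (1,6)@(3, 13): e=[88,9,81] → █
    (3,6)@(7, 13): e=[80,81,17] → █
    (4,6)@(9, 13): e=[76,117,-15] → ·
    (8,9)@(17, 19): e=[0,267,-89] → ·  [on edge]
    (3,10)@(7, 21): e=[0,89,89] → ·  [on edge]
  covered (24 px):
    · · · · · · · · ·
    · · · · · · · · ·
    · █ · · · · · · ·
    · █ · · · · · · ·
    · █ █ · · · · · ·
    · █ █ · · · · · ·
    · █ █ █ · · · · ·
    · █ █ █ █ · · · ·
    · █ █ █ █ · · · ·
    · █ █ █ █ █ · · ·
    · █ █ · · · · · ·
T1:
  2·area = 32  (B↔C swapped to make it positive)
  edge (4, 8)→(2, 16): d=(-2,8) right/bottom  bias=-1
  edge (2, 16)→(1, 4): d=(-1,-12) top-left  bias=+0
  edge (1, 4)→(4, 8): d=(3,4) right/bottom  bias=-1
    (1,3)@(3, 7): e=[10,21,1] → █
    (2,3)@(5, 7): e=[-6,45,-7] → ·
    (1,4)@(3, 9): e=[6,19,7] → █
    (2,4)@(5, 9): e=[-10,43,-1] → ·
    (1,5)@(3, 11): e=[2,17,13] → █
    (2,5)@(5, 11): e=[-14,41,5] → ·
    (1,6)@(3, 13): e=[-2,15,19] → ·
  covered (3 px):
    · · · · · · · · ·
    · · · · · · · · ·
    · · · · · · · · ·
    · █ · · · · · · ·
    · █ · · · · · · ·
    · █ · · · · · · ·
    · · · · · · · · ·
    · · · · · · · · ·
    · · · · · · · · ·
    · · · · · · · · ·
    · · · · · · · · ·
T2:
  2·area = 32  (B↔C swapped to make it positive)
  edge (0, 8)→(0, 0): d=(0,-8) top-left  bias=+0
  edge (0, 0)→(4, 8): d=(4,8) right/bottom  bias=-1
  edge (4, 8)→(0, 8): d=(-4,0) right/bottom  bias=-1
    (0,1)@(1, 3): e=[8,4,20] → █
    (1,1)@(3, 3): e=[24,-12,20] → ·
    (0,2)@(1, 5): e=[8,12,12] → █
    (1,2)@(3, 5): e=[24,-4,12] → ·
    (0,3)@(1, 7): e=[8,20,4] → █
    (1,3)@(3, 7): e=[24,4,4] → █
    (2,3)@(5, 7): e=[40,-12,4] → ·
    (0,4)@(1, 9): e=[8,28,-4] → ·
    (1,4)@(3, 9): e=[24,12,-4] → ·
  covered (4 px):
    · · · · · · · · ·
    █ · · · · · · · ·
    █ · · · · · · · ·
    █ █ · · · · · · ·
    · · · · · · · · ·
    · · · · · · · · ·
    · · · · · · · · ·
    · · · · · · · · ·
    · · · · · · · · ·
    · · · · · · · · ·
    · · · · · · · · ·

Z-buffer (winner per pixel, '.' = empty):
  . . . . . . . . .
  2 . . . . . . . .
  2 0 . . . . . . .
  2 0 . . . . . . .
  . 0 0 . . . . . .
  . 0 0 . . . . . .
  . 0 0 0 . . . . .
  . 0 0 0 0 . . . .
  . 0 0 0 0 . . . .
  . 0 0 0 0 0 . . .
  . 0 0 . . . . . .

Result: 0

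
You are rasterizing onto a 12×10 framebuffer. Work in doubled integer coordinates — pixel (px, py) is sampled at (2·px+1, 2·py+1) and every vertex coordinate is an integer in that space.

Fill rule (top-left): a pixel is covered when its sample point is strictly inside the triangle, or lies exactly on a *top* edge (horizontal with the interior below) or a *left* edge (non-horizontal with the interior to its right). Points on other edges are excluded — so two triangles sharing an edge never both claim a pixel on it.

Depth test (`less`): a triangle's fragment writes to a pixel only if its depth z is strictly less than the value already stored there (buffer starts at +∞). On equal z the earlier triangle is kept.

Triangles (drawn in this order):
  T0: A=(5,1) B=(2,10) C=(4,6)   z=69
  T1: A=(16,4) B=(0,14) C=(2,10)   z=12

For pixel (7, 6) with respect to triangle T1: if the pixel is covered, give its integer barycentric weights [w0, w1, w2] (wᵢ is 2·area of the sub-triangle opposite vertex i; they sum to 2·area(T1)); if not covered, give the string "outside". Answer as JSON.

T0:
  2·area = 6  (B↔C swapped to make it positive)
  edge (5, 1)→(4, 6): d=(-1,5) right/bottom  bias=-1
  edge (4, 6)→(2, 10): d=(-2,4) right/bottom  bias=-1
  edge (2, 10)→(5, 1): d=(3,-9) top-left  bias=+0
    (2,0)@(5, 1): e=[0,6,0] → ·  [on edge]
    (1,3)@(3, 7): e=[4,2,0] → #  [on edge]
    (2,3)@(5, 7): e=[-6,-6,18] → ·
    (1,4)@(3, 9): e=[2,-2,6] → ·
    (1,5)@(3, 11): e=[0,-6,12] → ·  [on edge]
    (0,6)@(1, 13): e=[8,-2,0] → ·  [on edge]
  covered (1 px):
    · · · · · · · · · · · ·
    · · · · · · · · · · · ·
    · · · · · · · · · · · ·
    · # · · · · · · · · · ·
    · · · · · · · · · · · ·
    · · · · · · · · · · · ·
    · · · · · · · · · · · ·
    · · · · · · · · · · · ·
    · · · · · · · · · · · ·
    · · · · · · · · · · · ·
T1:
  2·area = 44
  edge (16, 4)→(0, 14): d=(-16,10) right/bottom  bias=-1
  edge (0, 14)→(2, 10): d=(2,-4) top-left  bias=+0
  edge (2, 10)→(16, 4): d=(14,-6) top-left  bias=+0
    (11,0)@(23, 1): e=[-22,66,0] → ·  [on edge]
    (4,3)@(9, 7): e=[22,22,0] → #  [on edge]
    (5,3)@(11, 7): e=[2,30,12] → #
    (6,3)@(13, 7): e=[-18,38,24] → ·
    (2,4)@(5, 9): e=[30,10,4] → #
    (3,4)@(7, 9): e=[10,18,16] → #
    (4,4)@(9, 9): e=[-10,26,28] → ·
    (5,4)@(11, 9): e=[-30,34,40] → ·
    (1,5)@(3, 11): e=[18,6,20] → #
    (2,5)@(5, 11): e=[-2,14,32] → ·
    (3,5)@(7, 11): e=[-22,22,44] → ·
    (0,6)@(1, 13): e=[6,2,36] → #
  covered (6 px):
    · · · · · · · · · · · ·
    · · · · · · · · · · · ·
    · · · · · · · · · · · ·
    · · · · # # · · · · · ·
    · · # # · · · · · · · ·
    · # · · · · · · · · · ·
    # · · · · · · · · · · ·
    · · · · · · · · · · · ·
    · · · · · · · · · · · ·
    · · · · · · · · · · · ·

Answer: "outside"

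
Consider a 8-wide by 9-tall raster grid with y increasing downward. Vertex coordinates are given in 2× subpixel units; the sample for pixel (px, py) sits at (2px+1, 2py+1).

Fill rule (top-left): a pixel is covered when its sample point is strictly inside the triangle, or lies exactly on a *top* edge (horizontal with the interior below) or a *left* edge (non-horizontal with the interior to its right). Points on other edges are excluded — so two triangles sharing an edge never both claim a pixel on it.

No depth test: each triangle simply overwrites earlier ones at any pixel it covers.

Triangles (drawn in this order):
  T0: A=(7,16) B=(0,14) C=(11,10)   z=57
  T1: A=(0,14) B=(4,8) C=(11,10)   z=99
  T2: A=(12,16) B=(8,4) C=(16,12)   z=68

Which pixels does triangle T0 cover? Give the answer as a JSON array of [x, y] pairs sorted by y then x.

T0:
  2·area = 50
  edge (7, 16)→(0, 14): d=(-7,-2) top-left  bias=+0
  edge (0, 14)→(11, 10): d=(11,-4) top-left  bias=+0
  edge (11, 10)→(7, 16): d=(-4,6) right/bottom  bias=-1
    (6,3)@(13, 7): e=[75,-25,0] → ·  [on edge]
    (4,5)@(9, 11): e=[39,3,8] → █
    (5,5)@(11, 11): e=[43,11,-4] → ·
    (1,6)@(3, 13): e=[13,1,36] → █
    (2,6)@(5, 13): e=[17,9,24] → █
    (3,6)@(7, 13): e=[21,17,12] → █
    (4,6)@(9, 13): e=[25,25,0] → ·  [on edge]
    (1,7)@(3, 15): e=[-1,23,28] → ·
    (2,7)@(5, 15): e=[3,31,16] → █
    (4,7)@(9, 15): e=[11,47,-8] → ·
    (2,8)@(5, 17): e=[-11,53,8] → ·
    (3,8)@(7, 17): e=[-7,61,-4] → ·
  covered (6 px):
    · · · · · · · ·
    · · · · · · · ·
    · · · · · · · ·
    · · · · · · · ·
    · · · · · · · ·
    · · · · █ · · ·
    · █ █ █ · · · ·
    · · █ █ · · · ·
    · · · · · · · ·
T1:
  2·area = 50
  edge (0, 14)→(4, 8): d=(4,-6) top-left  bias=+0
  edge (4, 8)→(11, 10): d=(7,2) right/bottom  bias=-1
  edge (11, 10)→(0, 14): d=(-11,4) right/bottom  bias=-1
    (2,4)@(5, 9): e=[10,5,35] → █
    (3,4)@(7, 9): e=[22,1,27] → █
    (4,4)@(9, 9): e=[34,-3,19] → ·
    (1,5)@(3, 11): e=[6,23,21] → █
    (4,5)@(9, 11): e=[42,11,-3] → ·
    (0,6)@(1, 13): e=[2,41,7] → █
    (1,6)@(3, 13): e=[14,37,-1] → ·
    (2,6)@(5, 13): e=[26,33,-9] → ·
    (3,6)@(7, 13): e=[38,29,-17] → ·
    (0,7)@(1, 15): e=[10,55,-15] → ·
  covered (6 px):
    · · · · · · · ·
    · · · · · · · ·
    · · · · · · · ·
    · · · · · · · ·
    · · █ █ · · · ·
    · █ █ █ · · · ·
    █ · · · · · · ·
    · · · · · · · ·
    · · · · · · · ·
T2:
  2·area = 64
  edge (12, 16)→(8, 4): d=(-4,-12) top-left  bias=+0
  edge (8, 4)→(16, 12): d=(8,8) right/bottom  bias=-1
  edge (16, 12)→(12, 16): d=(-4,4) right/bottom  bias=-1
    (2,0)@(5, 1): e=[-24,0,88] → ·  [on edge]
    (3,0)@(7, 1): e=[0,-16,80] → ·  [on edge]
    (3,1)@(7, 3): e=[-8,0,72] → ·  [on edge]
    (4,2)@(9, 5): e=[8,0,56] → ·  [on edge]
    (4,3)@(9, 7): e=[0,16,48] → █  [on edge]
    (5,3)@(11, 7): e=[24,0,40] → ·  [on edge]
    (4,4)@(9, 9): e=[-8,32,40] → ·
    (5,4)@(11, 9): e=[16,16,32] → █
    (6,4)@(13, 9): e=[40,0,24] → ·  [on edge]
    (5,5)@(11, 11): e=[8,32,24] → █
    (6,5)@(13, 11): e=[32,16,16] → █
    (7,5)@(15, 11): e=[56,0,8] → ·  [on edge]
    (5,6)@(11, 13): e=[0,48,16] → █  [on edge]
    (7,6)@(15, 13): e=[48,16,0] → ·  [on edge]
    (6,7)@(13, 15): e=[16,48,0] → ·  [on edge]
    (5,8)@(11, 17): e=[-16,80,0] → ·  [on edge]
  covered (6 px):
    · · · · · · · ·
    · · · · · · · ·
    · · · · · · · ·
    · · · · █ · · ·
    · · · · · █ · ·
    · · · · · █ █ ·
    · · · · · █ █ ·
    · · · · · · · ·
    · · · · · · · ·

Final: [[4,5],[1,6],[2,6],[3,6],[2,7],[3,7]]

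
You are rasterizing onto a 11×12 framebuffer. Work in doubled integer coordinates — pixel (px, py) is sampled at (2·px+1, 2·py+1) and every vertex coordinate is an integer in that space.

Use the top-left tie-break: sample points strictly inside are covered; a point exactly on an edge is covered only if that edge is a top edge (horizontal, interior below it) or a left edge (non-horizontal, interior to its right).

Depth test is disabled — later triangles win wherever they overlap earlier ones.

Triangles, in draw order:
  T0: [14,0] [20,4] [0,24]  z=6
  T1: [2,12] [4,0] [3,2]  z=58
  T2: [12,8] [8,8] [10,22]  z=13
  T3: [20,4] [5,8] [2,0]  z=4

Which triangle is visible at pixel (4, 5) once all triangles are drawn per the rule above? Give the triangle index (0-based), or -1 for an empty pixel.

T0:
  2·area = 200
  edge (14, 0)→(20, 4): d=(6,4) right/bottom  bias=-1
  edge (20, 4)→(0, 24): d=(-20,20) right/bottom  bias=-1
  edge (0, 24)→(14, 0): d=(14,-24) top-left  bias=+0
    (7,0)@(15, 1): e=[2,160,38] → X
    (8,0)@(17, 1): e=[-6,120,86] → .
    (6,1)@(13, 3): e=[22,160,18] → X
    (8,1)@(17, 3): e=[6,80,114] → X
    (9,1)@(19, 3): e=[-2,40,162] → .
    (10,1)@(21, 3): e=[-10,0,210] → .  [on edge]
    (6,2)@(13, 5): e=[34,120,46] → X
    (9,2)@(19, 5): e=[10,0,190] → .  [on edge]
    (5,3)@(11, 7): e=[54,120,26] → X
    (8,3)@(17, 7): e=[30,0,170] → .  [on edge]
    (4,4)@(9, 9): e=[74,120,6] → X
    (7,4)@(15, 9): e=[50,0,150] → .  [on edge]
    (6,5)@(13, 11): e=[70,0,130] → .  [on edge]
    (5,6)@(11, 13): e=[90,0,110] → .  [on edge]
    (4,7)@(9, 15): e=[110,0,90] → .  [on edge]
    (3,8)@(7, 17): e=[130,0,70] → .  [on edge]
    (2,9)@(5, 19): e=[150,0,50] → .  [on edge]
    (1,10)@(3, 21): e=[170,0,30] → .  [on edge]
    (0,11)@(1, 23): e=[190,0,10] → .  [on edge]
  covered (20 px):
    . . . . . . . X . . .
    . . . . . . X X X . .
    . . . . . . X X X . .
    . . . . . X X X . . .
    . . . . X X X . . . .
    . . . . X X . . . . .
    . . . X X . . . . . .
    . . . X . . . . . . .
    . . X . . . . . . . .
    . X . . . . . . . . .
    . . . . . . . . . . .
    . . . . . . . . . . .
T1:
  2·area = 8  (B↔C swapped to make it positive)
  edge (2, 12)→(3, 2): d=(1,-10) top-left  bias=+0
  edge (3, 2)→(4, 0): d=(1,-2) top-left  bias=+0
  edge (4, 0)→(2, 12): d=(-2,12) right/bottom  bias=-1
    (1,1)@(3, 3): e=[1,1,6] → X
    (2,1)@(5, 3): e=[21,5,-18] → .
    (1,2)@(3, 5): e=[3,3,2] → X
    (2,2)@(5, 5): e=[23,7,-22] → .
    (1,3)@(3, 7): e=[5,5,-2] → .
  covered (2 px):
    . . . . . . . . . . .
    . X . . . . . . . . .
    . X . . . . . . . . .
    . . . . . . . . . . .
    . . . . . . . . . . .
    . . . . . . . . . . .
    . . . . . . . . . . .
    . . . . . . . . . . .
    . . . . . . . . . . .
    . . . . . . . . . . .
    . . . . . . . . . . .
    . . . . . . . . . . .
T2:
  2·area = 56  (B↔C swapped to make it positive)
  edge (12, 8)→(10, 22): d=(-2,14) right/bottom  bias=-1
  edge (10, 22)→(8, 8): d=(-2,-14) top-left  bias=+0
  edge (8, 8)→(12, 8): d=(4,0) top-left  bias=+0
    (3,0)@(7, 1): e=[84,0,-28] → .  [on edge]
    (6,0)@(13, 1): e=[0,84,-28] → .  [on edge]
    (4,4)@(9, 9): e=[40,12,4] → X
    (5,4)@(11, 9): e=[12,40,4] → X
    (6,4)@(13, 9): e=[-16,68,4] → .
    (4,5)@(9, 11): e=[36,8,12] → X
    (6,5)@(13, 11): e=[-20,64,12] → .
    (4,6)@(9, 13): e=[32,4,20] → X
    (6,6)@(13, 13): e=[-24,60,20] → .
    (4,7)@(9, 15): e=[28,0,28] → X  [on edge]
    (5,7)@(11, 15): e=[0,28,28] → .  [on edge]
    (4,8)@(9, 17): e=[24,-4,36] → .
  covered (7 px):
    . . . . . . . . . . .
    . . . . . . . . . . .
    . . . . . . . . . . .
    . . . . . . . . . . .
    . . . . X X . . . . .
    . . . . X X . . . . .
    . . . . X X . . . . .
    . . . . X . . . . . .
    . . . . . . . . . . .
    . . . . . . . . . . .
    . . . . . . . . . . .
    . . . . . . . . . . .
T3:
  2·area = 132
  edge (20, 4)→(5, 8): d=(-15,4) right/bottom  bias=-1
  edge (5, 8)→(2, 0): d=(-3,-8) top-left  bias=+0
  edge (2, 0)→(20, 4): d=(18,4) right/bottom  bias=-1
    (1,0)@(3, 1): e=[113,5,14] → X
    (2,0)@(5, 1): e=[105,21,6] → X
    (3,0)@(7, 1): e=[97,37,-2] → .
    (1,1)@(3, 3): e=[83,-1,50] → .
    (2,1)@(5, 3): e=[75,15,42] → X
    (3,1)@(7, 3): e=[67,31,34] → X
    (4,1)@(9, 3): e=[59,47,26] → X
    (5,1)@(11, 3): e=[51,63,18] → X
    (6,1)@(13, 3): e=[43,79,10] → X
    (7,1)@(15, 3): e=[35,95,2] → X
    (8,1)@(17, 3): e=[27,111,-6] → .
    (2,2)@(5, 5): e=[45,9,78] → X
  covered (16 px):
    . X X . . . . . . . .
    . . X X X X X X . . .
    . . X X X X X X . . .
    . . X X . . . . . . .
    . . . . . . . . . . .
    . . . . . . . . . . .
    . . . . . . . . . . .
    . . . . . . . . . . .
    . . . . . . . . . . .
    . . . . . . . . . . .
    . . . . . . . . . . .
    . . . . . . . . . . .

Z-buffer (winner per pixel, '.' = empty):
  . 3 3 . . . . 0 . . .
  . 1 3 3 3 3 3 3 0 . .
  . 1 3 3 3 3 3 3 0 . .
  . . 3 3 . 0 0 0 . . .
  . . . . 2 2 0 . . . .
  . . . . 2 2 . . . . .
  . . . 0 2 2 . . . . .
  . . . 0 2 . . . . . .
  . . 0 . . . . . . . .
  . 0 . . . . . . . . .
  . . . . . . . . . . .
  . . . . . . . . . . .

Result: 2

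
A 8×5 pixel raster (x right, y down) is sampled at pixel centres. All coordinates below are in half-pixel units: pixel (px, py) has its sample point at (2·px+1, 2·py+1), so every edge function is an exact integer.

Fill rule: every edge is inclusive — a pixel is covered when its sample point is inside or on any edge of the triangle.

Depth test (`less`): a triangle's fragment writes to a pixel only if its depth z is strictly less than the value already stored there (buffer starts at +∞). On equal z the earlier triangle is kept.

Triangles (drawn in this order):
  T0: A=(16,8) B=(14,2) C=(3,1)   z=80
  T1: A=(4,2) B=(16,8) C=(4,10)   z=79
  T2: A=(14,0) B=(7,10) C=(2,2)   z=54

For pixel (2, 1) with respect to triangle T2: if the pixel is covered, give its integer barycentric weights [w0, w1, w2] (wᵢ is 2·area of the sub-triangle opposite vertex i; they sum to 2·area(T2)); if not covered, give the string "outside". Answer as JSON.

T0:
  2·area = 64  (B↔C swapped to make it positive)
  edge (16, 8)→(3, 1): d=(-13,-7) inclusive
  edge (3, 1)→(14, 2): d=(11,1) inclusive
  edge (14, 2)→(16, 8): d=(2,6) inclusive
    (1,0)@(3, 1): e=[0,0,64] → █  [on edge]
    (2,0)@(5, 1): e=[14,-2,52] → ·
    (1,1)@(3, 3): e=[-26,22,68] → ·
    (3,1)@(7, 3): e=[2,18,44] → █
    (4,1)@(9, 3): e=[16,16,32] → █
    (5,1)@(11, 3): e=[30,14,20] → █
    (6,1)@(13, 3): e=[44,12,8] → █
    (7,1)@(15, 3): e=[58,10,-4] → ·
    (3,2)@(7, 5): e=[-24,40,48] → ·
    (4,2)@(9, 5): e=[-10,38,36] → ·
    (5,2)@(11, 5): e=[4,36,24] → █
    (7,2)@(15, 5): e=[32,32,0] → █  [on edge]
  covered (9 px):
    · █ · · · · · ·
    · · · █ █ █ █ ·
    · · · · · █ █ █
    · · · · · · · █
    · · · · · · · ·
T1:
  2·area = 96
  edge (4, 2)→(16, 8): d=(12,6) inclusive
  edge (16, 8)→(4, 10): d=(-12,2) inclusive
  edge (4, 10)→(4, 2): d=(0,-8) inclusive
    (2,1)@(5, 3): e=[6,82,8] → █
    (3,1)@(7, 3): e=[-6,78,24] → ·
    (2,2)@(5, 5): e=[30,58,8] → █
    (3,2)@(7, 5): e=[18,54,24] → █
    (4,2)@(9, 5): e=[6,50,40] → █
    (5,2)@(11, 5): e=[-6,46,56] → ·
    (2,3)@(5, 7): e=[54,34,8] → █
    (5,3)@(11, 7): e=[18,22,56] → █
    (6,3)@(13, 7): e=[6,18,72] → █
    (7,3)@(15, 7): e=[-6,14,88] → ·
    (2,4)@(5, 9): e=[78,10,8] → █
    (5,4)@(11, 9): e=[42,-2,56] → ·
  covered (12 px):
    · · · · · · · ·
    · · █ · · · · ·
    · · █ █ █ · · ·
    · · █ █ █ █ █ ·
    · · █ █ █ · · ·
T2:
  2·area = 106
  edge (14, 0)→(7, 10): d=(-7,10) inclusive
  edge (7, 10)→(2, 2): d=(-5,-8) inclusive
  edge (2, 2)→(14, 0): d=(12,-2) inclusive
    (4,0)@(9, 1): e=[43,61,2] → █
    (5,0)@(11, 1): e=[23,77,6] → █
    (6,0)@(13, 1): e=[3,93,10] → █
    (7,0)@(15, 1): e=[-17,109,14] → ·
    (1,1)@(3, 3): e=[89,3,14] → █
    (2,1)@(5, 3): e=[69,19,18] → █
    (3,1)@(7, 3): e=[49,35,22] → █
    (6,1)@(13, 3): e=[-11,83,34] → ·
    (1,2)@(3, 5): e=[75,-7,38] → ·
    (2,2)@(5, 5): e=[55,9,42] → █
    (5,2)@(11, 5): e=[-5,57,54] → ·
    (2,3)@(5, 7): e=[41,-1,66] → ·
  covered (14 px):
    · · · · █ █ █ ·
    · █ █ █ █ █ · ·
    · · █ █ █ · · ·
    · · · █ █ · · ·
    · · · █ · · · ·

Final: [19,18,69]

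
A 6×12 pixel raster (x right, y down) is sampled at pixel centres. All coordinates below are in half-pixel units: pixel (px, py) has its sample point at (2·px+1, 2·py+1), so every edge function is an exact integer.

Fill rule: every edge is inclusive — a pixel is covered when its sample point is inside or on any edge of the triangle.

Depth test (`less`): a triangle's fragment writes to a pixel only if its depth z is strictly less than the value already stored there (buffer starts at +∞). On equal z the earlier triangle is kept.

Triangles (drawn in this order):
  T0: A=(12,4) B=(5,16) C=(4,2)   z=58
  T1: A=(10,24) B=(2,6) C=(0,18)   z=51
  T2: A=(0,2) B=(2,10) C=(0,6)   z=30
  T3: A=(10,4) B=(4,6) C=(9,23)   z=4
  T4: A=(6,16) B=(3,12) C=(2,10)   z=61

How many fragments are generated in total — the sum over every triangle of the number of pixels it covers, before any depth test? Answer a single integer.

T0:
  2·area = 110
  edge (12, 4)→(5, 16): d=(-7,12) inclusive
  edge (5, 16)→(4, 2): d=(-1,-14) inclusive
  edge (4, 2)→(12, 4): d=(8,2) inclusive
    (2,1)@(5, 3): e=[91,13,6] → #
    (3,1)@(7, 3): e=[67,41,2] → #
    (4,1)@(9, 3): e=[43,69,-2] → ·
    (2,2)@(5, 5): e=[77,11,22] → #
    (4,2)@(9, 5): e=[29,67,14] → #
    (5,2)@(11, 5): e=[5,95,10] → #
    (2,3)@(5, 7): e=[63,9,38] → #
    (5,3)@(11, 7): e=[-9,93,26] → ·
    (2,4)@(5, 9): e=[49,7,54] → #
    (5,4)@(11, 9): e=[-23,91,42] → ·
    (2,5)@(5, 11): e=[35,5,70] → #
    (4,5)@(9, 11): e=[-13,61,62] → ·
  covered (16 px):
    · · · · · ·
    · · # # · ·
    · · # # # #
    · · # # # ·
    · · # # # ·
    · · # # · ·
    · · # · · ·
    · · # · · ·
    · · · · · ·
    · · · · · ·
    · · · · · ·
    · · · · · ·
T1:
  2·area = 132  (B↔C swapped to make it positive)
  edge (10, 24)→(0, 18): d=(-10,-6) inclusive
  edge (0, 18)→(2, 6): d=(2,-12) inclusive
  edge (2, 6)→(10, 24): d=(8,18) inclusive
    (1,4)@(3, 9): e=[108,18,6] → #
    (2,4)@(5, 9): e=[120,42,-30] → ·
    (1,5)@(3, 11): e=[88,22,22] → #
    (2,5)@(5, 11): e=[100,46,-14] → ·
    (0,6)@(1, 13): e=[56,2,74] → #
    (2,6)@(5, 13): e=[80,50,2] → #
    (3,6)@(7, 13): e=[92,74,-34] → ·
    (0,7)@(1, 15): e=[36,6,90] → #
    (3,7)@(7, 15): e=[72,78,-18] → ·
    (0,8)@(1, 17): e=[16,10,106] → #
    (3,8)@(7, 17): e=[52,82,-2] → ·
    (0,9)@(1, 19): e=[-4,14,122] → ·
    (2,10)@(5, 21): e=[0,66,66] → #  [on edge]
  covered (17 px):
    · · · · · ·
    · · · · · ·
    · · · · · ·
    · · · · · ·
    · # · · · ·
    · # · · · ·
    # # # · · ·
    # # # · · ·
    # # # · · ·
    · # # # · ·
    · · # # · ·
    · · · · # ·
T2:
  2·area = 8
  edge (0, 2)→(2, 10): d=(2,8) inclusive
  edge (2, 10)→(0, 6): d=(-2,-4) inclusive
  edge (0, 6)→(0, 2): d=(0,-4) inclusive
    (0,3)@(1, 7): e=[2,2,4] → #
    (1,3)@(3, 7): e=[-14,10,12] → ·
    (0,4)@(1, 9): e=[6,-2,4] → ·
  covered (1 px):
    · · · · · ·
    · · · · · ·
    · · · · · ·
    # · · · · ·
    · · · · · ·
    · · · · · ·
    · · · · · ·
    · · · · · ·
    · · · · · ·
    · · · · · ·
    · · · · · ·
    · · · · · ·
T3:
  2·area = 112  (B↔C swapped to make it positive)
  edge (10, 4)→(9, 23): d=(-1,19) inclusive
  edge (9, 23)→(4, 6): d=(-5,-17) inclusive
  edge (4, 6)→(10, 4): d=(6,-2) inclusive
    (3,2)@(7, 5): e=[56,56,0] → #  [on edge]
    (4,2)@(9, 5): e=[18,90,4] → #
    (5,2)@(11, 5): e=[-20,124,8] → ·
    (0,3)@(1, 7): e=[168,-56,0] → ·  [on edge]
    (2,3)@(5, 7): e=[92,12,8] → #
    (5,3)@(11, 7): e=[-22,114,20] → ·
    (2,4)@(5, 9): e=[90,2,20] → #
    (5,4)@(11, 9): e=[-24,104,32] → ·
    (2,5)@(5, 11): e=[88,-8,32] → ·
    (3,5)@(7, 11): e=[50,26,36] → #
    (5,5)@(11, 11): e=[-26,94,44] → ·
    (3,6)@(7, 13): e=[48,16,48] → #
    (4,11)@(9, 23): e=[0,0,112] → #  [on edge]
  covered (18 px):
    · · · · · ·
    · · · · · ·
    · · · # # ·
    · · # # # ·
    · · # # # ·
    · · · # # ·
    · · · # # ·
    · · · # # ·
    · · · · # ·
    · · · · # ·
    · · · · # ·
    · · · · # ·
T4:
  2·area = 2
  edge (6, 16)→(3, 12): d=(-3,-4) inclusive
  edge (3, 12)→(2, 10): d=(-1,-2) inclusive
  edge (2, 10)→(6, 16): d=(4,6) inclusive
  covered (0 px):
    · · · · · ·
    · · · · · ·
    · · · · · ·
    · · · · · ·
    · · · · · ·
    · · · · · ·
    · · · · · ·
    · · · · · ·
    · · · · · ·
    · · · · · ·
    · · · · · ·
    · · · · · ·

Result: 52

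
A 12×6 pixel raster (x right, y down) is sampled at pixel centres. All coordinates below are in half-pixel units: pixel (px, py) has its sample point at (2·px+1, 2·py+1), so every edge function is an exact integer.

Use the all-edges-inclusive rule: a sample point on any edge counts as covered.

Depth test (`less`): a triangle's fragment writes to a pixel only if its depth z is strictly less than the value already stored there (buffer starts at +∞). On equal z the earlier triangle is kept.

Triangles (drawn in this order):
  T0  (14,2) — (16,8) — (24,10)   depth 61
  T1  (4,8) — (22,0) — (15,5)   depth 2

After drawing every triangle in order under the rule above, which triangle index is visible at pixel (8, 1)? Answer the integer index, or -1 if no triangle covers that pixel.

T0:
  2·area = 44  (B↔C swapped to make it positive)
  edge (14, 2)→(24, 10): d=(10,8) inclusive
  edge (24, 10)→(16, 8): d=(-8,-2) inclusive
  edge (16, 8)→(14, 2): d=(-2,-6) inclusive
    (7,1)@(15, 3): e=[2,38,4] → █
    (8,1)@(17, 3): e=[-14,42,16] → ·
    (7,2)@(15, 5): e=[22,22,0] → █  [on edge]
    (8,2)@(17, 5): e=[6,26,12] → █
    (9,2)@(19, 5): e=[-10,30,24] → ·
    (7,3)@(15, 7): e=[42,6,-4] → ·
    (8,3)@(17, 7): e=[26,10,8] → █
    (9,3)@(19, 7): e=[10,14,20] → █
    (10,3)@(21, 7): e=[-6,18,32] → ·
    (8,4)@(17, 9): e=[46,-6,4] → ·
    (9,4)@(19, 9): e=[30,-2,16] → ·
    (10,4)@(21, 9): e=[14,2,28] → █
    (8,5)@(17, 11): e=[66,-22,0] → ·  [on edge]
  covered (6 px):
    · · · · · · · · · · · ·
    · · · · · · · █ · · · ·
    · · · · · · · █ █ · · ·
    · · · · · · · · █ █ · ·
    · · · · · · · · · · █ ·
    · · · · · · · · · · · ·
T1:
  2·area = 34
  edge (4, 8)→(22, 0): d=(18,-8) inclusive
  edge (22, 0)→(15, 5): d=(-7,5) inclusive
  edge (15, 5)→(4, 8): d=(-11,3) inclusive
    (8,1)@(17, 3): e=[14,4,16] → █
    (9,1)@(19, 3): e=[30,-6,10] → ·
    (5,2)@(11, 5): e=[2,20,12] → █
    (6,2)@(13, 5): e=[18,10,6] → █
    (7,2)@(15, 5): e=[34,0,0] → █  [on edge]
    (8,2)@(17, 5): e=[50,-10,-6] → ·
    (3,3)@(7, 7): e=[6,26,2] → █
    (4,3)@(9, 7): e=[22,16,-4] → ·
    (5,3)@(11, 7): e=[38,6,-10] → ·
    (6,3)@(13, 7): e=[54,-4,-16] → ·
    (7,3)@(15, 7): e=[70,-14,-22] → ·
    (3,4)@(7, 9): e=[42,12,-20] → ·
  covered (5 px):
    · · · · · · · · · · · ·
    · · · · · · · · █ · · ·
    · · · · · █ █ █ · · · ·
    · · · █ · · · · · · · ·
    · · · · · · · · · · · ·
    · · · · · · · · · · · ·

Z-buffer (winner per pixel, '.' = empty):
  . . . . . . . . . . . .
  . . . . . . . 0 1 . . .
  . . . . . 1 1 1 0 . . .
  . . . 1 . . . . 0 0 . .
  . . . . . . . . . . 0 .
  . . . . . . . . . . . .

Answer: 1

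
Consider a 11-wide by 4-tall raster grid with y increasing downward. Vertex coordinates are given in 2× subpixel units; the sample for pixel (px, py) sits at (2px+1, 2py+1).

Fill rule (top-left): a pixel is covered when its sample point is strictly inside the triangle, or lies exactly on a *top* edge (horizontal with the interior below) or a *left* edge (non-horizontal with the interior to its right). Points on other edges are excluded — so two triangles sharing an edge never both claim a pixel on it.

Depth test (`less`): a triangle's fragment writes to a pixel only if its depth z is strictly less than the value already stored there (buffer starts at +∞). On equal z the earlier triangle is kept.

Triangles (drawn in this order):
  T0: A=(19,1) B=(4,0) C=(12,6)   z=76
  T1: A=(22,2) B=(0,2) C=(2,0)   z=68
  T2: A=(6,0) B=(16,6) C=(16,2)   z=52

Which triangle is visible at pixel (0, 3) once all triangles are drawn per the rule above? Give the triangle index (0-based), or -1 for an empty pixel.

T0:
  2·area = 82  (B↔C swapped to make it positive)
  edge (19, 1)→(12, 6): d=(-7,5) right/bottom  bias=-1
  edge (12, 6)→(4, 0): d=(-8,-6) top-left  bias=+0
  edge (4, 0)→(19, 1): d=(15,1) right/bottom  bias=-1
    (3,0)@(7, 1): e=[60,10,12] → █
    (4,0)@(9, 1): e=[50,22,10] → █
    (5,0)@(11, 1): e=[40,34,8] → █
    (6,0)@(13, 1): e=[30,46,6] → █
    (7,0)@(15, 1): e=[20,58,4] → █
    (8,0)@(17, 1): e=[10,70,2] → █
    (9,0)@(19, 1): e=[0,82,0] → ·  [on edge]
    (3,1)@(7, 3): e=[46,-6,42] → ·
    (4,1)@(9, 3): e=[36,6,40] → █
    (8,1)@(17, 3): e=[-4,54,32] → ·
    (4,2)@(9, 5): e=[22,-10,70] → ·
    (5,2)@(11, 5): e=[12,2,68] → █
  covered (12 px):
    · · · █ █ █ █ █ █ · ·
    · · · · █ █ █ █ · · ·
    · · · · · █ █ · · · ·
    · · · · · · · · · · ·
T1:
  2·area = 44
  edge (22, 2)→(0, 2): d=(-22,0) right/bottom  bias=-1
  edge (0, 2)→(2, 0): d=(2,-2) top-left  bias=+0
  edge (2, 0)→(22, 2): d=(20,2) right/bottom  bias=-1
    (0,0)@(1, 1): e=[22,0,22] → █  [on edge]
    (1,0)@(3, 1): e=[22,4,18] → █
    (2,0)@(5, 1): e=[22,8,14] → █
    (3,0)@(7, 1): e=[22,12,10] → █
    (4,0)@(9, 1): e=[22,16,6] → █
    (5,0)@(11, 1): e=[22,20,2] → █
    (6,0)@(13, 1): e=[22,24,-2] → ·
    (0,1)@(1, 3): e=[-22,4,62] → ·
    (1,1)@(3, 3): e=[-22,8,58] → ·
    (2,1)@(5, 3): e=[-22,12,54] → ·
    (3,1)@(7, 3): e=[-22,16,50] → ·
    (4,1)@(9, 3): e=[-22,20,46] → ·
  covered (6 px):
    █ █ █ █ █ █ · · · · ·
    · · · · · · · · · · ·
    · · · · · · · · · · ·
    · · · · · · · · · · ·
T2:
  2·area = 40  (B↔C swapped to make it positive)
  edge (6, 0)→(16, 2): d=(10,2) right/bottom  bias=-1
  edge (16, 2)→(16, 6): d=(0,4) right/bottom  bias=-1
  edge (16, 6)→(6, 0): d=(-10,-6) top-left  bias=+0
    (4,0)@(9, 1): e=[4,28,8] → █
    (5,0)@(11, 1): e=[0,20,20] → ·  [on edge]
    (4,1)@(9, 3): e=[24,28,-12] → ·
    (5,1)@(11, 3): e=[20,20,0] → █  [on edge]
    (6,1)@(13, 3): e=[16,12,12] → █
    (7,1)@(15, 3): e=[12,4,24] → █
    (8,1)@(17, 3): e=[8,-4,36] → ·
    (10,1)@(21, 3): e=[0,-20,60] → ·  [on edge]
    (5,2)@(11, 5): e=[40,20,-20] → ·
    (6,2)@(13, 5): e=[36,12,-8] → ·
    (7,2)@(15, 5): e=[32,4,4] → █
    (8,2)@(17, 5): e=[28,-4,16] → ·
  covered (5 px):
    · · · · █ · · · · · ·
    · · · · · █ █ █ · · ·
    · · · · · · · █ · · ·
    · · · · · · · · · · ·

Z-buffer (winner per pixel, '.' = empty):
  1 1 1 1 2 1 0 0 0 . .
  . . . . 0 2 2 2 . . .
  . . . . . 0 0 2 . . .
  . . . . . . . . . . .

Result: -1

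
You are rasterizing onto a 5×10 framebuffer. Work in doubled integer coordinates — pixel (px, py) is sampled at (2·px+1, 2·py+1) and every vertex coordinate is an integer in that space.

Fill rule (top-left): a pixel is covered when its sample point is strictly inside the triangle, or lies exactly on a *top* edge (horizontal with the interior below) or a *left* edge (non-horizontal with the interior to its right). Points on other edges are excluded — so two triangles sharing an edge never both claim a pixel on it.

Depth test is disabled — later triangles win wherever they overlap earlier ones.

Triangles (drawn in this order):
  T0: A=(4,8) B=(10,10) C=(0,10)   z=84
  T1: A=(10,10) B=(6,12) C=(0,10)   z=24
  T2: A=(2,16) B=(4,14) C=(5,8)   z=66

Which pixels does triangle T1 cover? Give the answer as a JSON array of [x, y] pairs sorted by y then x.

T0:
  2·area = 20
  edge (4, 8)→(10, 10): d=(6,2) right/bottom  bias=-1
  edge (10, 10)→(0, 10): d=(-10,0) right/bottom  bias=-1
  edge (0, 10)→(4, 8): d=(4,-2) top-left  bias=+0
    (0,3)@(1, 7): e=[0,30,-10] → ·  [on edge]
    (1,4)@(3, 9): e=[8,10,2] → █
    (2,4)@(5, 9): e=[4,10,6] → █
    (3,4)@(7, 9): e=[0,10,10] → ·  [on edge]
    (1,5)@(3, 11): e=[20,-10,10] → ·
    (2,5)@(5, 11): e=[16,-10,14] → ·
  covered (2 px):
    · · · · ·
    · · · · ·
    · · · · ·
    · · · · ·
    · █ █ · ·
    · · · · ·
    · · · · ·
    · · · · ·
    · · · · ·
    · · · · ·
T1:
  2·area = 20
  edge (10, 10)→(6, 12): d=(-4,2) right/bottom  bias=-1
  edge (6, 12)→(0, 10): d=(-6,-2) top-left  bias=+0
  edge (0, 10)→(10, 10): d=(10,0) top-left  bias=+0
    (1,5)@(3, 11): e=[10,0,10] → █  [on edge]
    (2,5)@(5, 11): e=[6,4,10] → █
    (3,5)@(7, 11): e=[2,8,10] → █
    (4,5)@(9, 11): e=[-2,12,10] → ·
    (1,6)@(3, 13): e=[2,-12,30] → ·
    (2,6)@(5, 13): e=[-2,-8,30] → ·
    (3,6)@(7, 13): e=[-6,-4,30] → ·
    (4,6)@(9, 13): e=[-10,0,30] → ·  [on edge]
  covered (3 px):
    · · · · ·
    · · · · ·
    · · · · ·
    · · · · ·
    · · · · ·
    · █ █ █ ·
    · · · · ·
    · · · · ·
    · · · · ·
    · · · · ·
T2:
  2·area = 10  (B↔C swapped to make it positive)
  edge (2, 16)→(5, 8): d=(3,-8) top-left  bias=+0
  edge (5, 8)→(4, 14): d=(-1,6) right/bottom  bias=-1
  edge (4, 14)→(2, 16): d=(-2,2) right/bottom  bias=-1
    (4,4)@(9, 9): e=[35,-25,0] → ·  [on edge]
    (3,5)@(7, 11): e=[25,-15,0] → ·  [on edge]
    (2,6)@(5, 13): e=[15,-5,0] → ·  [on edge]
    (1,7)@(3, 15): e=[5,5,0] → ·  [on edge]
    (0,8)@(1, 17): e=[-5,15,0] → ·  [on edge]
  covered (0 px):
    · · · · ·
    · · · · ·
    · · · · ·
    · · · · ·
    · · · · ·
    · · · · ·
    · · · · ·
    · · · · ·
    · · · · ·
    · · · · ·

Result: [[1,5],[2,5],[3,5]]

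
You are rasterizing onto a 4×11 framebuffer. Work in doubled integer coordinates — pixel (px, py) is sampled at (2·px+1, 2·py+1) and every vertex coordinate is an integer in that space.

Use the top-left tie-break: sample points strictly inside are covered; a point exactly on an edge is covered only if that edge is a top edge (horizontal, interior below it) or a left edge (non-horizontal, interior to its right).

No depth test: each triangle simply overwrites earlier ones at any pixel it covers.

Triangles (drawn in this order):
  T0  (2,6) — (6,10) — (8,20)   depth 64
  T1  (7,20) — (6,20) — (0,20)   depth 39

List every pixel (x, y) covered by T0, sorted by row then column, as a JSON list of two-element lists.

T0:
  2·area = 32
  edge (2, 6)→(6, 10): d=(4,4) right/bottom  bias=-1
  edge (6, 10)→(8, 20): d=(2,10) right/bottom  bias=-1
  edge (8, 20)→(2, 6): d=(-6,-14) top-left  bias=+0
    (0,2)@(1, 5): e=[0,40,-8] → .  [on edge]
    (2,2)@(5, 5): e=[-16,0,48] → .  [on edge]
    (1,3)@(3, 7): e=[0,24,8] → .  [on edge]
    (2,4)@(5, 9): e=[0,8,24] → .  [on edge]
    (2,5)@(5, 11): e=[8,12,12] → X
    (3,5)@(7, 11): e=[0,-8,40] → .  [on edge]
    (2,6)@(5, 13): e=[16,16,0] → X  [on edge]
    (3,6)@(7, 13): e=[8,-4,28] → .
    (2,7)@(5, 15): e=[24,20,-12] → .
    (3,7)@(7, 15): e=[16,0,16] → .  [on edge]
    (3,8)@(7, 17): e=[24,4,4] → X
    (3,9)@(7, 19): e=[32,8,-8] → .
  covered (3 px):
    . . . .
    . . . .
    . . . .
    . . . .
    . . . .
    . . X .
    . . X .
    . . . .
    . . . X
    . . . .
    . . . .
T1:
  degenerate (2·area = 0) — covers nothing

Result: [[2,5],[2,6],[3,8]]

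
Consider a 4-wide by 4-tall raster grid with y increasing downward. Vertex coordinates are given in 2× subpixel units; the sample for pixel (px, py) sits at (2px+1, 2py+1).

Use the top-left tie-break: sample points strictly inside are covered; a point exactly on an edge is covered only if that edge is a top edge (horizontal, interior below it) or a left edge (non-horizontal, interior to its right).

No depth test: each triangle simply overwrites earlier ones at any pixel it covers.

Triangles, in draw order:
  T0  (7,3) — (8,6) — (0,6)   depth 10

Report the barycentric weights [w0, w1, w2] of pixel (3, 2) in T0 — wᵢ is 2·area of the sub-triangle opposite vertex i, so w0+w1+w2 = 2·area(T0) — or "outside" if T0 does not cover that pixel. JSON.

T0:
  2·area = 24
  edge (7, 3)→(8, 6): d=(1,3) right/bottom  bias=-1
  edge (8, 6)→(0, 6): d=(-8,0) right/bottom  bias=-1
  edge (0, 6)→(7, 3): d=(7,-3) top-left  bias=+0
    (3,1)@(7, 3): e=[0,24,0] → .  [on edge]
    (1,2)@(3, 5): e=[14,8,2] → X
    (2,2)@(5, 5): e=[8,8,8] → X
    (3,2)@(7, 5): e=[2,8,14] → X
    (1,3)@(3, 7): e=[16,-8,16] → .
    (2,3)@(5, 7): e=[10,-8,22] → .
    (3,3)@(7, 7): e=[4,-8,28] → .
  covered (3 px):
    . . . .
    . . . .
    . X X X
    . . . .

Answer: [8,14,2]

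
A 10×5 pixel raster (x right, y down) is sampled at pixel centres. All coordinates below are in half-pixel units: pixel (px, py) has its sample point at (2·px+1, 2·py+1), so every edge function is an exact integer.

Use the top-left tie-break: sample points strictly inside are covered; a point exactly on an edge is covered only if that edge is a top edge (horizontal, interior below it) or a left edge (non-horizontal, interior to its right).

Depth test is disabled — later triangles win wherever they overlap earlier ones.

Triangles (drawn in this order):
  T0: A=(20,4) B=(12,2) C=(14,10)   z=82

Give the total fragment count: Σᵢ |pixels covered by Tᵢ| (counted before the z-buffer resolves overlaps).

T0:
  2·area = 60  (B↔C swapped to make it positive)
  edge (20, 4)→(14, 10): d=(-6,6) right/bottom  bias=-1
  edge (14, 10)→(12, 2): d=(-2,-8) top-left  bias=+0
  edge (12, 2)→(20, 4): d=(8,2) right/bottom  bias=-1
    (6,1)@(13, 3): e=[48,6,6] → #
    (7,1)@(15, 3): e=[36,22,2] → #
    (8,1)@(17, 3): e=[24,38,-2] → ·
    (6,2)@(13, 5): e=[36,2,22] → #
    (8,2)@(17, 5): e=[12,34,14] → #
    (9,2)@(19, 5): e=[0,50,10] → ·  [on edge]
    (6,3)@(13, 7): e=[24,-2,38] → ·
    (7,3)@(15, 7): e=[12,14,34] → #
    (8,3)@(17, 7): e=[0,30,30] → ·  [on edge]
    (7,4)@(15, 9): e=[0,10,50] → ·  [on edge]
  covered (6 px):
    · · · · · · · · · ·
    · · · · · · # # · ·
    · · · · · · # # # ·
    · · · · · · · # · ·
    · · · · · · · · · ·

Answer: 6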